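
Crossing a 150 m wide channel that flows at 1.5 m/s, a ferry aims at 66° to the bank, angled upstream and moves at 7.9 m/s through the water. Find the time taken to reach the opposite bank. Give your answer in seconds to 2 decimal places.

20.78 s

The component of the ferry's velocity perpendicular to the bank is 7.9 × sin 66° = 7.217 m/s.
The current is parallel to the bank, so it does not affect the crossing time.
Time = 150 / 7.217 = 20.784 s.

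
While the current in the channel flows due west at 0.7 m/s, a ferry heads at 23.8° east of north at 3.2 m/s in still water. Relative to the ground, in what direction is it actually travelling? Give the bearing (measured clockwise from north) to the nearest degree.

011°

Taking east as x and north as y: velocity relative to the water = (1.291, 2.928) m/s; the water relative to ground = (-0.700, 0.000) m/s.
Velocity relative to ground = (1.291, 2.928) + (-0.700, 0.000) = (0.591, 2.928) m/s.
Bearing = atan2(0.59, 2.93) = 11.42° clockwise from north.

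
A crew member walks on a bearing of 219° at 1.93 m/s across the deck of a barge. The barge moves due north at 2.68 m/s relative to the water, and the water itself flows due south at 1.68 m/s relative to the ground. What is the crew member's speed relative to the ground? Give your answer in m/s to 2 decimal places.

In east/north components (m/s): crew member relative to barge = (-1.215, -1.500); barge relative to water = (0.000, 2.680); water relative to ground = (0.000, -1.680).
Sum = (-1.215, -0.500) m/s.
Speed = |(-1.215, -0.500)| = 1.313 m/s.

1.31 m/s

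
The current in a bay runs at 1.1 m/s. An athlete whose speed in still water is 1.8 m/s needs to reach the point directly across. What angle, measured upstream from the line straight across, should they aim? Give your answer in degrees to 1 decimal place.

37.7°

To cancel the current, the upstream component of the athlete's velocity must equal the flow: 1.8 sin θ = 1.1.
sin θ = 1.1 / 1.8 = 0.6111.
θ = arcsin(0.6111) = 37.670°.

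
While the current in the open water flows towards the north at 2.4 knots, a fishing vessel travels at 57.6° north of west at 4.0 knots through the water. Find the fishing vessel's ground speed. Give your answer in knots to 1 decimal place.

6.2 knots

Taking east as x and north as y: velocity relative to the water = (-2.143, 3.377) knots; the water relative to ground = (0.000, 2.400) knots.
Velocity relative to ground = (-2.143, 3.377) + (0.000, 2.400) = (-2.143, 5.777) knots.
Speed = |(-2.143, 5.777)| = 6.162 knots.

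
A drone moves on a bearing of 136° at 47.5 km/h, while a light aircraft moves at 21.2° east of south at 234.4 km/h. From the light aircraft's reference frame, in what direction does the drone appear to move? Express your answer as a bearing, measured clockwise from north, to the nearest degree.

Taking east as x and north as y: drone velocity = (32.996, -34.169) km/h; light aircraft velocity = (84.765, -218.537) km/h.
Velocity of drone relative to light aircraft = (32.996, -34.169) − (84.765, -218.537) = (-51.769, 184.368) km/h.
Bearing = atan2(-51.77, 184.37) = 344.32° clockwise from north.

344°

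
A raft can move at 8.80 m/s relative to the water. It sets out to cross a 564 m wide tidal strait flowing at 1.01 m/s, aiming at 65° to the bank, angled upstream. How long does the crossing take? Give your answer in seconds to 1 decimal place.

70.7 s

The component of the raft's velocity perpendicular to the bank is 8.80 × sin 65° = 7.976 m/s.
The flow acts along the bank and has no component across it.
Time = 564 / 7.976 = 70.716 s.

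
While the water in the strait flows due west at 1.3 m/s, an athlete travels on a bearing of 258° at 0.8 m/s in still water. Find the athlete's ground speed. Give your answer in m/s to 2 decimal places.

2.09 m/s

Taking east as x and north as y: velocity relative to the water = (-0.783, -0.166) m/s; the water relative to ground = (-1.300, 0.000) m/s.
Velocity relative to ground = (-0.783, -0.166) + (-1.300, 0.000) = (-2.083, -0.166) m/s.
Speed = |(-2.083, -0.166)| = 2.089 m/s.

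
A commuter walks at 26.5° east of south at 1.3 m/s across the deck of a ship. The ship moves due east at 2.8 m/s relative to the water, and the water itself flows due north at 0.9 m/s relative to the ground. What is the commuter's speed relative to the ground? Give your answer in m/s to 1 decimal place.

In east/north components (m/s): commuter relative to ship = (0.580, -1.163); ship relative to water = (2.800, 0.000); water relative to ground = (0.000, 0.900).
Sum = (3.380, -0.263) m/s.
Speed = |(3.380, -0.263)| = 3.390 m/s.

3.4 m/s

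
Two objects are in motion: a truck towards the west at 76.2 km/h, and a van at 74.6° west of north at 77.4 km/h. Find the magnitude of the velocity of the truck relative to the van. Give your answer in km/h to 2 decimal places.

Taking east as x and north as y: truck velocity = (-76.200, 0.000) km/h; van velocity = (-74.621, 20.554) km/h.
Velocity of truck relative to van = (-76.200, 0.000) − (-74.621, 20.554) = (-1.579, -20.554) km/h.
Magnitude = |(-1.579, -20.554)| = 20.615 km/h.

20.61 km/h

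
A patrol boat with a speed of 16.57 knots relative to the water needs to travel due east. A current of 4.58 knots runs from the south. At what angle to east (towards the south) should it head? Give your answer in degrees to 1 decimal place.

16.0°

The current pushes perpendicular to the desired track; the heading must have a component into the current equal to 4.58 knots: 16.57 sin θ = 4.58.
sin θ = 0.2764, so θ = 16.046°.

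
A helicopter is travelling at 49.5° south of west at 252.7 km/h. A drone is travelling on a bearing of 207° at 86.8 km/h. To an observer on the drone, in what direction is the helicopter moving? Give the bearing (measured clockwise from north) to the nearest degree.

Taking east as x and north as y: helicopter velocity = (-164.116, -192.155) km/h; drone velocity = (-39.406, -77.339) km/h.
Velocity of helicopter relative to drone = (-164.116, -192.155) − (-39.406, -77.339) = (-124.709, -114.815) km/h.
Bearing = atan2(-124.71, -114.82) = 227.37° clockwise from north.

227°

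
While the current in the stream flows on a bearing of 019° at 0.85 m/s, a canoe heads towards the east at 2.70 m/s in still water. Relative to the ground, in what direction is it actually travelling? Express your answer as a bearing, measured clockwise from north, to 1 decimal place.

Taking east as x and north as y: velocity relative to the water = (2.700, 0.000) m/s; the water relative to ground = (0.277, 0.804) m/s.
Velocity relative to ground = (2.700, 0.000) + (0.277, 0.804) = (2.977, 0.804) m/s.
Bearing = atan2(2.98, 0.80) = 74.89° clockwise from north.

074.9°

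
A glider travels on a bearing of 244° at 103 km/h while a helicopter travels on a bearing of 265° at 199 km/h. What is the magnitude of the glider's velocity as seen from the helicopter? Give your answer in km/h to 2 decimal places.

109.26 km/h

Taking east as x and north as y: glider velocity = (-92.576, -45.152) km/h; helicopter velocity = (-198.243, -17.344) km/h.
Velocity of glider relative to helicopter = (-92.576, -45.152) − (-198.243, -17.344) = (105.667, -27.808) km/h.
Magnitude = |(105.667, -27.808)| = 109.265 km/h.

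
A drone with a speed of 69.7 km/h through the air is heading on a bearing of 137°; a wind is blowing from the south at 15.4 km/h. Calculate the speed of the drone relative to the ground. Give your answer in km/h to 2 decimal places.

59.37 km/h

Taking east as x and north as y: velocity relative to the air = (47.535, -50.975) km/h; the air relative to ground = (0.000, 15.400) km/h.
Velocity relative to ground = (47.535, -50.975) + (0.000, 15.400) = (47.535, -35.575) km/h.
Speed = |(47.535, -35.575)| = 59.373 km/h.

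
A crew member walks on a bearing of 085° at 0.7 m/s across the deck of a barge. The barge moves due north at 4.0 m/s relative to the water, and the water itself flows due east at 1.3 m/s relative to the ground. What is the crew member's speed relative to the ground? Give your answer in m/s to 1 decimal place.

4.5 m/s

In east/north components (m/s): crew member relative to barge = (0.697, 0.061); barge relative to water = (0.000, 4.000); water relative to ground = (1.300, 0.000).
Sum = (1.997, 4.061) m/s.
Speed = |(1.997, 4.061)| = 4.526 m/s.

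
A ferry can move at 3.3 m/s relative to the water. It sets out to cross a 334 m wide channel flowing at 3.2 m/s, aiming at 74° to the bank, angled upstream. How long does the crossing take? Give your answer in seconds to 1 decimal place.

105.3 s

The component of the ferry's velocity perpendicular to the bank is 3.3 × sin 74° = 3.172 m/s.
The flow acts along the bank and has no component across it.
Time = 334 / 3.172 = 105.291 s.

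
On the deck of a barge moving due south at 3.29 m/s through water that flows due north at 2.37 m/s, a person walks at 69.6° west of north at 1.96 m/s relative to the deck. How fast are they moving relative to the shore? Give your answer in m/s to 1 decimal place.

In east/north components (m/s): person relative to barge = (-1.837, 0.683); barge relative to water = (0.000, -3.290); water relative to ground = (0.000, 2.370).
Sum = (-1.837, -0.237) m/s.
Speed = |(-1.837, -0.237)| = 1.852 m/s.

1.9 m/s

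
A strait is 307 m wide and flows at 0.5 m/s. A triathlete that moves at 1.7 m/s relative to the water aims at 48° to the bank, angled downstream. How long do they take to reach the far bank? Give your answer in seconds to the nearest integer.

The component of the triathlete's velocity perpendicular to the bank is 1.7 × sin 48° = 1.263 m/s.
Only the cross-stream component determines the crossing time; the current contributes nothing perpendicular to the bank.
Time = 307 / 1.263 = 243.005 s.

243 s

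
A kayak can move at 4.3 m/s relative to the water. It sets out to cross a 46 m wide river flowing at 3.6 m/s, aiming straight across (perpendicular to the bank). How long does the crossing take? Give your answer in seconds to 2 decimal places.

The component of the kayak's velocity perpendicular to the bank is 4.3 m/s.
The flow acts along the bank and has no component across it.
Time = 46 / 4.300 = 10.698 s.

10.70 s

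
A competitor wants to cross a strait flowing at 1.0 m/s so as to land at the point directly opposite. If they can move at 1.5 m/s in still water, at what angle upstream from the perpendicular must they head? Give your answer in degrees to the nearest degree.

42°

To cancel the current, the upstream component of the competitor's velocity must equal the flow: 1.5 sin θ = 1.0.
sin θ = 1.0 / 1.5 = 0.6667.
θ = arcsin(0.6667) = 41.810°.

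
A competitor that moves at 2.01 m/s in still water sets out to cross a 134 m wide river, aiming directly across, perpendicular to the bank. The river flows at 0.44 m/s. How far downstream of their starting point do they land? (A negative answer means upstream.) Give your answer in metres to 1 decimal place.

29.3 m

Perpendicular speed = 2.010 m/s; crossing time = 134 / 2.010 = 66.667 s.
Net downstream speed = 0.440 m/s.
Drift = 0.440 × 66.667 = 29.333 m (downstream).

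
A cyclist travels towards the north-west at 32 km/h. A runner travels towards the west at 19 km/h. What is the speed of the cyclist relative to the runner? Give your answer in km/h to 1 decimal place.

Taking east as x and north as y: cyclist velocity = (-22.627, 22.627) km/h; runner velocity = (-19.000, 0.000) km/h.
Velocity of cyclist relative to runner = (-22.627, 22.627) − (-19.000, 0.000) = (-3.627, 22.627) km/h.
Magnitude = |(-3.627, 22.627)| = 22.916 km/h.

22.9 km/h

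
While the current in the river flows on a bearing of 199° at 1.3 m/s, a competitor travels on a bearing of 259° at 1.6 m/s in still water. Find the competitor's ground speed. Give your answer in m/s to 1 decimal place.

Taking east as x and north as y: velocity relative to the water = (-1.571, -0.305) m/s; the water relative to ground = (-0.423, -1.229) m/s.
Velocity relative to ground = (-1.571, -0.305) + (-0.423, -1.229) = (-1.994, -1.534) m/s.
Speed = |(-1.994, -1.534)| = 2.516 m/s.

2.5 m/s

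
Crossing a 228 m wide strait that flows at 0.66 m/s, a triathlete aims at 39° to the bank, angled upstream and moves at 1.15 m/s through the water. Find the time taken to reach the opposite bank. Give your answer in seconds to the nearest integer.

The component of the triathlete's velocity perpendicular to the bank is 1.15 × sin 39° = 0.724 m/s.
The flow acts along the bank and has no component across it.
Time = 228 / 0.724 = 315.040 s.

315 s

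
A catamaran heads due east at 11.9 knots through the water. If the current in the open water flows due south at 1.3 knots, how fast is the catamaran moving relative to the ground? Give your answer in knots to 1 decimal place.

Taking east as x and north as y: velocity relative to the water = (11.900, 0.000) knots; the water relative to ground = (0.000, -1.300) knots.
Velocity relative to ground = (11.900, 0.000) + (0.000, -1.300) = (11.900, -1.300) knots.
Speed = |(11.900, -1.300)| = 11.971 knots.

12.0 knots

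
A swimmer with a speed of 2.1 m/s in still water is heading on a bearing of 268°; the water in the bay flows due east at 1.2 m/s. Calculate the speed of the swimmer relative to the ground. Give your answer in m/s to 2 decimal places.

0.90 m/s

Taking east as x and north as y: velocity relative to the water = (-2.099, -0.073) m/s; the water relative to ground = (1.200, 0.000) m/s.
Velocity relative to ground = (-2.099, -0.073) + (1.200, 0.000) = (-0.899, -0.073) m/s.
Speed = |(-0.899, -0.073)| = 0.902 m/s.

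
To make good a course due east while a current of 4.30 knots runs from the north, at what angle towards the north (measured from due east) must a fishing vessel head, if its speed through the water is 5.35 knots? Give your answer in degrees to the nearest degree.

53°

The current pushes perpendicular to the desired track; the heading must have a component into the current equal to 4.30 knots: 5.35 sin θ = 4.30.
sin θ = 0.8037, so θ = 53.489°.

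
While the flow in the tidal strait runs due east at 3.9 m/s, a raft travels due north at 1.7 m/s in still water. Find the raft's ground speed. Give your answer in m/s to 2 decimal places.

Taking east as x and north as y: velocity relative to the water = (0.000, 1.700) m/s; the water relative to ground = (3.900, 0.000) m/s.
Velocity relative to ground = (0.000, 1.700) + (3.900, 0.000) = (3.900, 1.700) m/s.
Speed = |(3.900, 1.700)| = 4.254 m/s.

4.25 m/s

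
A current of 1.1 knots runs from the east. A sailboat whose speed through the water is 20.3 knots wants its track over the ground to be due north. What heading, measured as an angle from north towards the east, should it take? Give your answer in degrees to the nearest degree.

3°

The current pushes perpendicular to the desired track; the heading must have a component into the current equal to 1.1 knots: 20.3 sin θ = 1.1.
sin θ = 0.0542, so θ = 3.106°.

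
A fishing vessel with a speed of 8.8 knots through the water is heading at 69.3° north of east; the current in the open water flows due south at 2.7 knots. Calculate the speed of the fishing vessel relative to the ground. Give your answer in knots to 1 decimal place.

Taking east as x and north as y: velocity relative to the water = (3.111, 8.232) knots; the water relative to ground = (0.000, -2.700) knots.
Velocity relative to ground = (3.111, 8.232) + (0.000, -2.700) = (3.111, 5.532) knots.
Speed = |(3.111, 5.532)| = 6.346 knots.

6.3 knots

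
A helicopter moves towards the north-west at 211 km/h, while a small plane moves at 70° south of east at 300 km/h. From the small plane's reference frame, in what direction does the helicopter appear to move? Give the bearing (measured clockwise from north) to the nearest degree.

Taking east as x and north as y: helicopter velocity = (-149.200, 149.200) km/h; small plane velocity = (102.606, -281.908) km/h.
Velocity of helicopter relative to small plane = (-149.200, 149.200) − (102.606, -281.908) = (-251.806, 431.107) km/h.
Bearing = atan2(-251.81, 431.11) = 329.71° clockwise from north.

330°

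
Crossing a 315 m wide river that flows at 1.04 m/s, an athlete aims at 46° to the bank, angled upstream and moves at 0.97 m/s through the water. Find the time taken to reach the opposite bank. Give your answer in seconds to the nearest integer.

The component of the athlete's velocity perpendicular to the bank is 0.97 × sin 46° = 0.698 m/s.
The flow acts along the bank and has no component across it.
Time = 315 / 0.698 = 451.445 s.

451 s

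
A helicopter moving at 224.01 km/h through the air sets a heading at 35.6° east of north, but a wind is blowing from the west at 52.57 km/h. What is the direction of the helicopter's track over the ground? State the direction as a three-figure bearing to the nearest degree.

Taking east as x and north as y: velocity relative to the air = (130.401, 182.143) km/h; the air relative to ground = (52.570, 0.000) km/h.
Velocity relative to ground = (130.401, 182.143) + (52.570, 0.000) = (182.971, 182.143) km/h.
Bearing = atan2(182.97, 182.14) = 45.13° clockwise from north.

045°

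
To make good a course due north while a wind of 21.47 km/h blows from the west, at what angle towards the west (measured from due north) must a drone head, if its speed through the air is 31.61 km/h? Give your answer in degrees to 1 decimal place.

The wind pushes perpendicular to the desired track; the heading must have a component into the wind equal to 21.47 km/h: 31.61 sin θ = 21.47.
sin θ = 0.6792, so θ = 42.782°.

42.8°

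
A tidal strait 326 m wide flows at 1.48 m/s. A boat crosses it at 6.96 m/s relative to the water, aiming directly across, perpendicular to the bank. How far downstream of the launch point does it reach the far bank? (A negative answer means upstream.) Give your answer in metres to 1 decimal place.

69.3 m

Perpendicular speed = 6.960 m/s; crossing time = 326 / 6.960 = 46.839 s.
Net downstream speed = 1.480 m/s.
Drift = 1.480 × 46.839 = 69.322 m (downstream).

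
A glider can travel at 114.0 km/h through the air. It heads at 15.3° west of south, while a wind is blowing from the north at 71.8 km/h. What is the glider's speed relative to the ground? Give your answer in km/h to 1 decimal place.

184.2 km/h

Taking east as x and north as y: velocity relative to the air = (-30.082, -109.960) km/h; the air relative to ground = (0.000, -71.800) km/h.
Velocity relative to ground = (-30.082, -109.960) + (0.000, -71.800) = (-30.082, -181.760) km/h.
Speed = |(-30.082, -181.760)| = 184.232 km/h.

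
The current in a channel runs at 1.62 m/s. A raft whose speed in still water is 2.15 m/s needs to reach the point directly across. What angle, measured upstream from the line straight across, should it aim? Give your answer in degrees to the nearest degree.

To cancel the current, the upstream component of the raft's velocity must equal the flow: 2.15 sin θ = 1.62.
sin θ = 1.62 / 2.15 = 0.7535.
θ = arcsin(0.7535) = 48.893°.

49°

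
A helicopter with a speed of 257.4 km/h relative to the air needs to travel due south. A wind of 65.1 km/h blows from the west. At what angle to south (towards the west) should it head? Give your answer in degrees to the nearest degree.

The wind pushes perpendicular to the desired track; the heading must have a component into the wind equal to 65.1 km/h: 257.4 sin θ = 65.1.
sin θ = 0.2529, so θ = 14.650°.

15°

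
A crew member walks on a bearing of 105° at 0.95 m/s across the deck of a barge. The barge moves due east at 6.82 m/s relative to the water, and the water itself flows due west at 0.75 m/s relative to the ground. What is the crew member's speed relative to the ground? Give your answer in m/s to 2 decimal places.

6.99 m/s

In east/north components (m/s): crew member relative to barge = (0.918, -0.246); barge relative to water = (6.820, 0.000); water relative to ground = (-0.750, 0.000).
Sum = (6.988, -0.246) m/s.
Speed = |(6.988, -0.246)| = 6.992 m/s.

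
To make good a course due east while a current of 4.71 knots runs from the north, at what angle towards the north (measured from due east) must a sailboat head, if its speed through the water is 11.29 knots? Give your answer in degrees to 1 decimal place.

24.7°

The current pushes perpendicular to the desired track; the heading must have a component into the current equal to 4.71 knots: 11.29 sin θ = 4.71.
sin θ = 0.4172, so θ = 24.657°.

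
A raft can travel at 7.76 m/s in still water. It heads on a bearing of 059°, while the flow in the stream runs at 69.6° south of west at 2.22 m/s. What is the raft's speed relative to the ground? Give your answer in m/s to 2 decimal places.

6.18 m/s

Taking east as x and north as y: velocity relative to the water = (6.652, 3.997) m/s; the water relative to ground = (-0.774, -2.081) m/s.
Velocity relative to ground = (6.652, 3.997) + (-0.774, -2.081) = (5.878, 1.916) m/s.
Speed = |(5.878, 1.916)| = 6.182 m/s.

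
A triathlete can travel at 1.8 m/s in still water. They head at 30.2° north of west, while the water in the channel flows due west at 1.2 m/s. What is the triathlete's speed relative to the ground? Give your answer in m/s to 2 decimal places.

Taking east as x and north as y: velocity relative to the water = (-1.556, 0.905) m/s; the water relative to ground = (-1.200, 0.000) m/s.
Velocity relative to ground = (-1.556, 0.905) + (-1.200, 0.000) = (-2.756, 0.905) m/s.
Speed = |(-2.756, 0.905)| = 2.901 m/s.

2.90 m/s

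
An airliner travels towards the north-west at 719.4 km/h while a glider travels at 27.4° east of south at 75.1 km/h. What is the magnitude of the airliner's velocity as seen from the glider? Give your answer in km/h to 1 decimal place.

Taking east as x and north as y: airliner velocity = (-508.693, 508.693) km/h; glider velocity = (34.561, -66.675) km/h.
Velocity of airliner relative to glider = (-508.693, 508.693) − (34.561, -66.675) = (-543.254, 575.368) km/h.
Magnitude = |(-543.254, 575.368)| = 791.311 km/h.

791.3 km/h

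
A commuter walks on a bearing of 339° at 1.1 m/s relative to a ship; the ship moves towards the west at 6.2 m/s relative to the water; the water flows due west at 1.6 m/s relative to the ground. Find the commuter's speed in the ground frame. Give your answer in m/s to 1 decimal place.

In east/north components (m/s): commuter relative to ship = (-0.394, 1.027); ship relative to water = (-6.200, 0.000); water relative to ground = (-1.600, 0.000).
Sum = (-8.194, 1.027) m/s.
Speed = |(-8.194, 1.027)| = 8.258 m/s.

8.3 m/s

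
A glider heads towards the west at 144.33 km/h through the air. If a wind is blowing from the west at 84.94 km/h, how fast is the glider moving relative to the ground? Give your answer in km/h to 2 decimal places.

59.39 km/h

Taking east as x and north as y: velocity relative to the air = (-144.330, 0.000) km/h; the air relative to ground = (84.940, 0.000) km/h.
Velocity relative to ground = (-144.330, 0.000) + (84.940, 0.000) = (-59.390, 0.000) km/h.
Speed = |(-59.390, 0.000)| = 59.390 km/h.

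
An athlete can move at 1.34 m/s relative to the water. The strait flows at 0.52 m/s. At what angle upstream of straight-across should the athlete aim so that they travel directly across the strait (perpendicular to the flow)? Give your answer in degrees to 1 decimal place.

To cancel the current, the upstream component of the athlete's velocity must equal the flow: 1.34 sin θ = 0.52.
sin θ = 0.52 / 1.34 = 0.3881.
θ = arcsin(0.3881) = 22.834°.

22.8°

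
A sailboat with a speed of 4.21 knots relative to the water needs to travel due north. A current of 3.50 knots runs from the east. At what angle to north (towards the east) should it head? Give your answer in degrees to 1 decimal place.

The current pushes perpendicular to the desired track; the heading must have a component into the current equal to 3.50 knots: 4.21 sin θ = 3.50.
sin θ = 0.8314, so θ = 56.238°.

56.2°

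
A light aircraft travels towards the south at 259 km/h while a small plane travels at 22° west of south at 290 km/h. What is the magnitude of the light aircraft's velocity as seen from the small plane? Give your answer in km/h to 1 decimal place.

Taking east as x and north as y: light aircraft velocity = (0.000, -259.000) km/h; small plane velocity = (-108.636, -268.883) km/h.
Velocity of light aircraft relative to small plane = (0.000, -259.000) − (-108.636, -268.883) = (108.636, 9.883) km/h.
Magnitude = |(108.636, 9.883)| = 109.085 km/h.

109.1 km/h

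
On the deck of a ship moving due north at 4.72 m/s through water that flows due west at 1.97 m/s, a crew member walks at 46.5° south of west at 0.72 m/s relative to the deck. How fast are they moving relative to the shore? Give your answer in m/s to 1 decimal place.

In east/north components (m/s): crew member relative to ship = (-0.496, -0.522); ship relative to water = (0.000, 4.720); water relative to ground = (-1.970, 0.000).
Sum = (-2.466, 4.198) m/s.
Speed = |(-2.466, 4.198)| = 4.868 m/s.

4.9 m/s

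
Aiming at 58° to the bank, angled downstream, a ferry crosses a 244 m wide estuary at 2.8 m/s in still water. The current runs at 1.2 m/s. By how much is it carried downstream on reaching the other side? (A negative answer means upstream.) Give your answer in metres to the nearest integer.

276 m

Perpendicular speed = 2.375 m/s; crossing time = 244 / 2.375 = 102.757 s.
Net downstream speed = 2.684 m/s.
Drift = 2.684 × 102.757 = 275.776 m (downstream).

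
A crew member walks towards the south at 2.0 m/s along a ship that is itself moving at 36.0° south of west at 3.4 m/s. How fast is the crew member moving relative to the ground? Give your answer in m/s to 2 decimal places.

Taking east as x and north as y: ship velocity = (-2.751, -1.998) m/s; crew member velocity relative to ship = (0.000, -2.000) m/s.
Velocity relative to ground = (-2.751, -1.998) + (0.000, -2.000) = (-2.751, -3.998) m/s.
Speed = |(-2.751, -3.998)| = 4.853 m/s.

4.85 m/s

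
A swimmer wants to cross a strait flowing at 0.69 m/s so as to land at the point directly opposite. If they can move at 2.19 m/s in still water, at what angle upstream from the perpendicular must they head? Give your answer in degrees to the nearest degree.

18°

To cancel the current, the upstream component of the swimmer's velocity must equal the flow: 2.19 sin θ = 0.69.
sin θ = 0.69 / 2.19 = 0.3151.
θ = arcsin(0.3151) = 18.365°.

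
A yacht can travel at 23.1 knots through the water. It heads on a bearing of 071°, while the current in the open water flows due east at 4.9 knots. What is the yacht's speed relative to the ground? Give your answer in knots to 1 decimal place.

Taking east as x and north as y: velocity relative to the water = (21.841, 7.521) knots; the water relative to ground = (4.900, 0.000) knots.
Velocity relative to ground = (21.841, 7.521) + (4.900, 0.000) = (26.741, 7.521) knots.
Speed = |(26.741, 7.521)| = 27.779 knots.

27.8 knots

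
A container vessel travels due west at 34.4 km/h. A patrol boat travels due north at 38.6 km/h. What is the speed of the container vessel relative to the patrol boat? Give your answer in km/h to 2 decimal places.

51.70 km/h

Taking east as x and north as y: container vessel velocity = (-34.400, 0.000) km/h; patrol boat velocity = (0.000, 38.600) km/h.
Velocity of container vessel relative to patrol boat = (-34.400, 0.000) − (0.000, 38.600) = (-34.400, -38.600) km/h.
Magnitude = |(-34.400, -38.600)| = 51.704 km/h.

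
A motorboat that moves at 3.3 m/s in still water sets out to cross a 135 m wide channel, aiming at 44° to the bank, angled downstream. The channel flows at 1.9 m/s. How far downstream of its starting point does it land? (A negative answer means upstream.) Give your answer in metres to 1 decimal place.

Perpendicular speed = 2.292 m/s; crossing time = 135 / 2.292 = 58.891 s.
Net downstream speed = 4.274 m/s.
Drift = 4.274 × 58.891 = 251.689 m (downstream).

251.7 m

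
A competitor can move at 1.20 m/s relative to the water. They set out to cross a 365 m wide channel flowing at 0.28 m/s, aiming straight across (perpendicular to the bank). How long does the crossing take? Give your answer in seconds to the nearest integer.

304 s

The component of the competitor's velocity perpendicular to the bank is 1.20 m/s.
The flow acts along the bank and has no component across it.
Time = 365 / 1.200 = 304.167 s.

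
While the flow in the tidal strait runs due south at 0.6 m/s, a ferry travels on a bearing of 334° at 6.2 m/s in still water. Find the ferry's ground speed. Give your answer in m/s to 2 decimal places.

Taking east as x and north as y: velocity relative to the water = (-2.718, 5.573) m/s; the water relative to ground = (0.000, -0.600) m/s.
Velocity relative to ground = (-2.718, 5.573) + (0.000, -0.600) = (-2.718, 4.973) m/s.
Speed = |(-2.718, 4.973)| = 5.667 m/s.

5.67 m/s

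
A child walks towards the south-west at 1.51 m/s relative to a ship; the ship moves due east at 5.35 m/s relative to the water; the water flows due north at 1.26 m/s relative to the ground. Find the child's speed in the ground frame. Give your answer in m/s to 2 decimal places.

In east/north components (m/s): child relative to ship = (-1.068, -1.068); ship relative to water = (5.350, 0.000); water relative to ground = (0.000, 1.260).
Sum = (4.282, 0.192) m/s.
Speed = |(4.282, 0.192)| = 4.287 m/s.

4.29 m/s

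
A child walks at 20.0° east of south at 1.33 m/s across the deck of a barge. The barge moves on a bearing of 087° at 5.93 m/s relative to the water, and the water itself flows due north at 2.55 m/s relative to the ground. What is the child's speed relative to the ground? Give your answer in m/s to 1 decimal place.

6.6 m/s

In east/north components (m/s): child relative to barge = (0.455, -1.250); barge relative to water = (5.922, 0.310); water relative to ground = (0.000, 2.550).
Sum = (6.377, 1.611) m/s.
Speed = |(6.377, 1.611)| = 6.577 m/s.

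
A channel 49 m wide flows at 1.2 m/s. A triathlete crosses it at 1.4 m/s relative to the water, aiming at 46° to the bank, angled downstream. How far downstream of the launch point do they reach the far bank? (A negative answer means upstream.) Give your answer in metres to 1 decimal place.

105.7 m

Perpendicular speed = 1.007 m/s; crossing time = 49 / 1.007 = 48.656 s.
Net downstream speed = 2.173 m/s.
Drift = 2.173 × 48.656 = 105.706 m (downstream).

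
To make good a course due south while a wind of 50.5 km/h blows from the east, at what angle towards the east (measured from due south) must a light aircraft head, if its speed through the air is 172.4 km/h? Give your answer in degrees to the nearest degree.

17°

The wind pushes perpendicular to the desired track; the heading must have a component into the wind equal to 50.5 km/h: 172.4 sin θ = 50.5.
sin θ = 0.2929, so θ = 17.033°.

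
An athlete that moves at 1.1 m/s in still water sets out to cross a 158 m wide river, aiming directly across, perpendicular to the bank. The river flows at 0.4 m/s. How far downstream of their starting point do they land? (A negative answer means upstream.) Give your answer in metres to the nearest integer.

Perpendicular speed = 1.100 m/s; crossing time = 158 / 1.100 = 143.636 s.
Net downstream speed = 0.400 m/s.
Drift = 0.400 × 143.636 = 57.455 m (downstream).

57 m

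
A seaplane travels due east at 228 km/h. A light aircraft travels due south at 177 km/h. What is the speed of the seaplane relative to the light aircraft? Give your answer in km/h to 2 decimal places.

288.64 km/h

Taking east as x and north as y: seaplane velocity = (228.000, 0.000) km/h; light aircraft velocity = (0.000, -177.000) km/h.
Velocity of seaplane relative to light aircraft = (228.000, 0.000) − (0.000, -177.000) = (228.000, 177.000) km/h.
Magnitude = |(228.000, 177.000)| = 288.640 km/h.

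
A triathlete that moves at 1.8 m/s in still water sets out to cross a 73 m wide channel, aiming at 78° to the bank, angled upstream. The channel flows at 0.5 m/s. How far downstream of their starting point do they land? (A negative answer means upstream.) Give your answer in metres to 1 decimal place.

Perpendicular speed = 1.761 m/s; crossing time = 73 / 1.761 = 41.462 s.
Net downstream speed = 0.126 m/s.
Drift = 0.126 × 41.462 = 5.214 m (downstream).

5.2 m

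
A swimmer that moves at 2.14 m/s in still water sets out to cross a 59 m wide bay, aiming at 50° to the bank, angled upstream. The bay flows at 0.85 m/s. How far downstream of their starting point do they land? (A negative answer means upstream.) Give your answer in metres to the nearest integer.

Perpendicular speed = 1.639 m/s; crossing time = 59 / 1.639 = 35.990 s.
Net downstream speed = -0.526 m/s.
Drift = -0.526 × 35.990 = -18.915 m (upstream).

-19 m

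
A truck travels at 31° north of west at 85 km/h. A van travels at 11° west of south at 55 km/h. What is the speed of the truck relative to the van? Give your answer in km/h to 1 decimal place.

116.0 km/h

Taking east as x and north as y: truck velocity = (-72.859, 43.778) km/h; van velocity = (-10.494, -53.989) km/h.
Velocity of truck relative to van = (-72.859, 43.778) − (-10.494, -53.989) = (-62.365, 97.768) km/h.
Magnitude = |(-62.365, 97.768)| = 115.965 km/h.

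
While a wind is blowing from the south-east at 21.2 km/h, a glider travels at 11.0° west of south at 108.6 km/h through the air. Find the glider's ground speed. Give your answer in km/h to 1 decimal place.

98.3 km/h

Taking east as x and north as y: velocity relative to the air = (-20.722, -106.605) km/h; the air relative to ground = (-14.991, 14.991) km/h.
Velocity relative to ground = (-20.722, -106.605) + (-14.991, 14.991) = (-35.713, -91.614) km/h.
Speed = |(-35.713, -91.614)| = 98.329 km/h.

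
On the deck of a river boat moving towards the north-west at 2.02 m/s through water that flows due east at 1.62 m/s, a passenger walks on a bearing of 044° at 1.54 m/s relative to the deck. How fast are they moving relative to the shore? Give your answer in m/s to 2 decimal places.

In east/north components (m/s): passenger relative to river boat = (1.070, 1.108); river boat relative to water = (-1.428, 1.428); water relative to ground = (1.620, 0.000).
Sum = (1.261, 2.536) m/s.
Speed = |(1.261, 2.536)| = 2.833 m/s.

2.83 m/s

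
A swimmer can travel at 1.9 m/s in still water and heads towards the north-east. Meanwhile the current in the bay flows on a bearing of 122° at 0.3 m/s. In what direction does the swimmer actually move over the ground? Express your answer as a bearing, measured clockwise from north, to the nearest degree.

053°

Taking east as x and north as y: velocity relative to the water = (1.344, 1.344) m/s; the water relative to ground = (0.254, -0.159) m/s.
Velocity relative to ground = (1.344, 1.344) + (0.254, -0.159) = (1.598, 1.185) m/s.
Bearing = atan2(1.60, 1.18) = 53.45° clockwise from north.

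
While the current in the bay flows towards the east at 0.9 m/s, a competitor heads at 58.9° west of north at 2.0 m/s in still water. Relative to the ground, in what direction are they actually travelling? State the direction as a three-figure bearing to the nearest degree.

Taking east as x and north as y: velocity relative to the water = (-1.713, 1.033) m/s; the water relative to ground = (0.900, 0.000) m/s.
Velocity relative to ground = (-1.713, 1.033) + (0.900, 0.000) = (-0.813, 1.033) m/s.
Bearing = atan2(-0.81, 1.03) = 321.81° clockwise from north.

322°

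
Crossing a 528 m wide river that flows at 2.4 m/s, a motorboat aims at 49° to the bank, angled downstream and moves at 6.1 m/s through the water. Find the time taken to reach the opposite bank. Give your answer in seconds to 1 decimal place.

The component of the motorboat's velocity perpendicular to the bank is 6.1 × sin 49° = 4.604 m/s.
The current is parallel to the bank, so it does not affect the crossing time.
Time = 528 / 4.604 = 114.690 s.

114.7 s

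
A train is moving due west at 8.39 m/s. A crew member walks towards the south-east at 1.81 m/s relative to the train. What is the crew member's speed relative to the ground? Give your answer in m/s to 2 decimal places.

7.22 m/s

Taking east as x and north as y: train velocity = (-8.390, 0.000) m/s; crew member velocity relative to train = (1.280, -1.280) m/s.
Velocity relative to ground = (-8.390, 0.000) + (1.280, -1.280) = (-7.110, -1.280) m/s.
Speed = |(-7.110, -1.280)| = 7.224 m/s.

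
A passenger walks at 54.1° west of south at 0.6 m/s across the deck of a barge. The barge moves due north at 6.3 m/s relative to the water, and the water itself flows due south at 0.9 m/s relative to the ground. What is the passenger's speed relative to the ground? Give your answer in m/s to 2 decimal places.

In east/north components (m/s): passenger relative to barge = (-0.486, -0.352); barge relative to water = (0.000, 6.300); water relative to ground = (0.000, -0.900).
Sum = (-0.486, 5.048) m/s.
Speed = |(-0.486, 5.048)| = 5.072 m/s.

5.07 m/s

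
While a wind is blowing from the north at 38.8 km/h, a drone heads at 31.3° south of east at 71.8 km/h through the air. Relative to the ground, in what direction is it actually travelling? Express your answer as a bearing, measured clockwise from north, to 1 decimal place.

141.1°

Taking east as x and north as y: velocity relative to the air = (61.350, -37.301) km/h; the air relative to ground = (0.000, -38.800) km/h.
Velocity relative to ground = (61.350, -37.301) + (0.000, -38.800) = (61.350, -76.101) km/h.
Bearing = atan2(61.35, -76.10) = 141.13° clockwise from north.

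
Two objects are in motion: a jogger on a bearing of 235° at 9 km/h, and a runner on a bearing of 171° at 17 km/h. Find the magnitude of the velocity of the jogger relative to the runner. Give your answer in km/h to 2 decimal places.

Taking east as x and north as y: jogger velocity = (-7.372, -5.162) km/h; runner velocity = (2.659, -16.791) km/h.
Velocity of jogger relative to runner = (-7.372, -5.162) − (2.659, -16.791) = (-10.032, 11.629) km/h.
Magnitude = |(-10.032, 11.629)| = 15.358 km/h.

15.36 km/h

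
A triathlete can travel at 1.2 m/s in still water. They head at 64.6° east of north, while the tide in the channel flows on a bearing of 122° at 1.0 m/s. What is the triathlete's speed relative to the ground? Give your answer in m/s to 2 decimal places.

1.93 m/s

Taking east as x and north as y: velocity relative to the water = (1.084, 0.515) m/s; the water relative to ground = (0.848, -0.530) m/s.
Velocity relative to ground = (1.084, 0.515) + (0.848, -0.530) = (1.932, -0.015) m/s.
Speed = |(1.932, -0.015)| = 1.932 m/s.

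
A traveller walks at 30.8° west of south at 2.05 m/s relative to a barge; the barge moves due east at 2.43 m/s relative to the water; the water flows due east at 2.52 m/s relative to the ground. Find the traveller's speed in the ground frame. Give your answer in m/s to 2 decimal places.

4.28 m/s

In east/north components (m/s): traveller relative to barge = (-1.050, -1.761); barge relative to water = (2.430, 0.000); water relative to ground = (2.520, 0.000).
Sum = (3.900, -1.761) m/s.
Speed = |(3.900, -1.761)| = 4.279 m/s.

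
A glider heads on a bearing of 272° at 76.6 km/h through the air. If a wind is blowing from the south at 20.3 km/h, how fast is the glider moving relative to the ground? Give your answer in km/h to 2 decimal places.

79.93 km/h

Taking east as x and north as y: velocity relative to the air = (-76.553, 2.673) km/h; the air relative to ground = (0.000, 20.300) km/h.
Velocity relative to ground = (-76.553, 2.673) + (0.000, 20.300) = (-76.553, 22.973) km/h.
Speed = |(-76.553, 22.973)| = 79.926 km/h.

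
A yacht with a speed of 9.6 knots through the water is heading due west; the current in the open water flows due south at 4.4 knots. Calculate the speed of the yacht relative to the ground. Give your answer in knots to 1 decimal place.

10.6 knots

Taking east as x and north as y: velocity relative to the water = (-9.600, 0.000) knots; the water relative to ground = (0.000, -4.400) knots.
Velocity relative to ground = (-9.600, 0.000) + (0.000, -4.400) = (-9.600, -4.400) knots.
Speed = |(-9.600, -4.400)| = 10.560 knots.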